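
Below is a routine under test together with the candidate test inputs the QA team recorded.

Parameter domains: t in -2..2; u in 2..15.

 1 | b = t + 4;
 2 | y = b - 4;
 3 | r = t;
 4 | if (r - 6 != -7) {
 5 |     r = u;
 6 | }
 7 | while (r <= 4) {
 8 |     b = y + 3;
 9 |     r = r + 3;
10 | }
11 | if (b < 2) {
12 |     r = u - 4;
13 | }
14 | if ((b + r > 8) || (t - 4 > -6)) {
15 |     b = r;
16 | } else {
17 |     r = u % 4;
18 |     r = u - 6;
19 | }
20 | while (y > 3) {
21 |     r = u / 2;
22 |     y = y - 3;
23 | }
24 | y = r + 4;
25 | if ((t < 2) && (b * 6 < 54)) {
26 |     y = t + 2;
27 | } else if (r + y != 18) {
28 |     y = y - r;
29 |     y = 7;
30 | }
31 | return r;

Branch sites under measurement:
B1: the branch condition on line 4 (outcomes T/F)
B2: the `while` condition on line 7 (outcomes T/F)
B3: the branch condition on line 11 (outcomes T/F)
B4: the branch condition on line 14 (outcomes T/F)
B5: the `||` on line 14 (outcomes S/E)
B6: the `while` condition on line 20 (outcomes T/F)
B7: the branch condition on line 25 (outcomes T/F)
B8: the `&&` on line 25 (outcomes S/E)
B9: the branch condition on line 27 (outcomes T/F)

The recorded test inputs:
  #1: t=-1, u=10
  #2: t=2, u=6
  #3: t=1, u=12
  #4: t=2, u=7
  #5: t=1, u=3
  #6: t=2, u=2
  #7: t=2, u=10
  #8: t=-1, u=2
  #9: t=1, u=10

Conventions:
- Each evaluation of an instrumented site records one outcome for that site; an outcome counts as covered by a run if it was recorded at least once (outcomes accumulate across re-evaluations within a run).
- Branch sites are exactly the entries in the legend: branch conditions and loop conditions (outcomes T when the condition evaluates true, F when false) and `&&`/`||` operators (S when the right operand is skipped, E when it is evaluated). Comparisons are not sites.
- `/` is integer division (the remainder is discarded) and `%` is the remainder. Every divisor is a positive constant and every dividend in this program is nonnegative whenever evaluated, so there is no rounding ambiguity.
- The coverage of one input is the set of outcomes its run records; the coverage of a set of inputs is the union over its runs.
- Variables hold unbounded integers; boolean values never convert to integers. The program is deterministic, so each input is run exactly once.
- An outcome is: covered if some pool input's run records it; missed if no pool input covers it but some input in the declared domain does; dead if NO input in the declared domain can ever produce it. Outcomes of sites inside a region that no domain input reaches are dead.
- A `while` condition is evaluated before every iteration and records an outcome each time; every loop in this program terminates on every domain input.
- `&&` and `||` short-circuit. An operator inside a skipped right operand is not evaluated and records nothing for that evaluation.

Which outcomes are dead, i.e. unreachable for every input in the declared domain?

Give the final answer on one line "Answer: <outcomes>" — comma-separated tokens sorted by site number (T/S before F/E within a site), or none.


sweeping the full domain (70 inputs) for each outcome:
  B6=T: no domain input ever produces it -> dead
  reachable outcomes have witnesses, e.g. B1=T (e.g. t=-2, u=2), B1=F (e.g. t=-1, u=2), B2=T (e.g. t=-2, u=2), B2=F (e.g. t=-2, u=2)
Answer: B6=T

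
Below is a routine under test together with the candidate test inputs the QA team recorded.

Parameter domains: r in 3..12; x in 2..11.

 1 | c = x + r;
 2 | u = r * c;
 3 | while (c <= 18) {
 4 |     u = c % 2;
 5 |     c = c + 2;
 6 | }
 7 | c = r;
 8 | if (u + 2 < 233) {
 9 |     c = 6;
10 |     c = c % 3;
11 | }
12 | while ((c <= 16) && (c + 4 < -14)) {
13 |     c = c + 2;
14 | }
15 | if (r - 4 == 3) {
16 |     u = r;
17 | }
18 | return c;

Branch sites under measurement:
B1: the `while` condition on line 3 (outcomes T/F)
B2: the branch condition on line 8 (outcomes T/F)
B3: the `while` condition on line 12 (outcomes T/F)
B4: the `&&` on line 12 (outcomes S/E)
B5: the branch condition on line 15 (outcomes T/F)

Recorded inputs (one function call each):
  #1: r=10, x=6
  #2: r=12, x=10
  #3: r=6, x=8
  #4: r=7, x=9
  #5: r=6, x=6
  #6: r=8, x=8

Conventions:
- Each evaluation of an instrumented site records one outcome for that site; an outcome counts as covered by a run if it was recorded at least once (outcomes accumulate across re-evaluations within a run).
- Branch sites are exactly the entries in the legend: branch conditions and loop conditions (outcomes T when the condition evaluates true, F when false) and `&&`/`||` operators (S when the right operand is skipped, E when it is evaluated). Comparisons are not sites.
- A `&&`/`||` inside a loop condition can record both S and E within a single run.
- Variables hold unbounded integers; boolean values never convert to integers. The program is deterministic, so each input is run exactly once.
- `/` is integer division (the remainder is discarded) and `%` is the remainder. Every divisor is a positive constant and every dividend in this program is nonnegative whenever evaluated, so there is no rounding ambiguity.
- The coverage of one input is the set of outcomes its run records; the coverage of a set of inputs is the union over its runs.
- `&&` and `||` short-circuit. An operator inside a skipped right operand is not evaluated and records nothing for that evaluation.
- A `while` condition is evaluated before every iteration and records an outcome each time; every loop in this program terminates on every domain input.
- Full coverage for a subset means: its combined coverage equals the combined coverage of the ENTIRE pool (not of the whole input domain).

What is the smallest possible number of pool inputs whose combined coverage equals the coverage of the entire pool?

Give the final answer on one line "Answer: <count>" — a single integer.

run #1 (r=10, x=6) runs B1->T, B1->T, B1->F, B2->T, B4->E, B3->F, B5->F; records B1=T, B1=F, B2=T, B3=F, B4=E, B5=F
run #2 (r=12, x=10) runs B1->F, B2->F, B4->E, B3->F, B5->F; records B1=F, B2=F, B3=F, B4=E, B5=F
run #3 (r=6, x=8) runs B1->T, B1->T, B1->T, B1->F, B2->T, B4->E, B3->F, B5->F; records B1=T, B1=F, B2=T, B3=F, B4=E, B5=F
run #4 (r=7, x=9) runs B1->T, B1->T, B1->F, B2->T, B4->E, B3->F, B5->T; records B1=T, B1=F, B2=T, B3=F, B4=E, B5=T
run #5 (r=6, x=6) runs B1->T, B1->T, B1->T, B1->T, B1->F, B2->T, B4->E, B3->F, B5->F; records B1=T, B1=F, B2=T, B3=F, B4=E, B5=F
run #6 (r=8, x=8) runs B1->T, B1->T, B1->F, B2->T, B4->E, B3->F, B5->F; records B1=T, B1=F, B2=T, B3=F, B4=E, B5=F
together the pool reaches 8 outcomes: B1=T, B1=F, B2=T, B2=F, B3=F, B4=E, B5=T, B5=F
no size-1 subset reaches all 8 outcomes (best union: 6/8)
at size 2, {2, 4} reaches all 8 outcomes; every lexicographically earlier size-2 subset fails

Answer: 2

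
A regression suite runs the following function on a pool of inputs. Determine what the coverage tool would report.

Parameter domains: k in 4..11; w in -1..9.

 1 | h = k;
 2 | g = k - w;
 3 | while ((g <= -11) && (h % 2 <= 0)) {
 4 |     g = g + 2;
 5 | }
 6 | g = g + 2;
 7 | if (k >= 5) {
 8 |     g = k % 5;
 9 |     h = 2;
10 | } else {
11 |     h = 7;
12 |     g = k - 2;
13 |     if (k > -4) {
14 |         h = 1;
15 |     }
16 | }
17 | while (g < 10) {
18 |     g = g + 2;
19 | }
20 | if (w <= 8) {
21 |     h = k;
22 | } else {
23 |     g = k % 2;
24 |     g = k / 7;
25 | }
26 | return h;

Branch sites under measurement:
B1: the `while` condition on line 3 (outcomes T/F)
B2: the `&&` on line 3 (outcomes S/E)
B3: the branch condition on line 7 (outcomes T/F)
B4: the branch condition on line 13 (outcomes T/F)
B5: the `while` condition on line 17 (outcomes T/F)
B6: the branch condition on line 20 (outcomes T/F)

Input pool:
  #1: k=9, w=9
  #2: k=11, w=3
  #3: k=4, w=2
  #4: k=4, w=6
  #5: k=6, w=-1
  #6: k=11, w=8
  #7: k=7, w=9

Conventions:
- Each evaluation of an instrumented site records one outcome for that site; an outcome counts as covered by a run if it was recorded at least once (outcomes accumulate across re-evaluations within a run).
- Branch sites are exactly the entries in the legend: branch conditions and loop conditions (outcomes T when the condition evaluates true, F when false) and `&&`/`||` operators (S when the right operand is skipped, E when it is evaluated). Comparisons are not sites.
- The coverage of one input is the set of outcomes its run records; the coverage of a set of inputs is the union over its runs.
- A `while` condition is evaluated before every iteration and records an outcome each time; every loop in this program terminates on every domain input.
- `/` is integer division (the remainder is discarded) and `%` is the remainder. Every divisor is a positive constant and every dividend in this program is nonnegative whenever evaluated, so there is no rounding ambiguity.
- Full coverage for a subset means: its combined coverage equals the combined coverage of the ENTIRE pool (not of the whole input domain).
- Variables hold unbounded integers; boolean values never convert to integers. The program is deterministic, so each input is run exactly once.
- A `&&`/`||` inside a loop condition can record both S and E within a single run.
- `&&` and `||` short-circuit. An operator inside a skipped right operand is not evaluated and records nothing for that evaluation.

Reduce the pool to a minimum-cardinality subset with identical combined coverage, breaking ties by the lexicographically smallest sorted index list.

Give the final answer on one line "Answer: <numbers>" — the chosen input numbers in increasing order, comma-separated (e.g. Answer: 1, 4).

#1 (k=9, w=9) -> covered: B1=F, B2=S, B3=T, B5=T, B5=F, B6=F
#2 (k=11, w=3) -> covered: B1=F, B2=S, B3=T, B5=T, B5=F, B6=T
#3 (k=4, w=2) -> covered: B1=F, B2=S, B3=F, B4=T, B5=T, B5=F, B6=T
#4 (k=4, w=6) -> covered: B1=F, B2=S, B3=F, B4=T, B5=T, B5=F, B6=T
#5 (k=6, w=-1) -> covered: B1=F, B2=S, B3=T, B5=T, B5=F, B6=T
#6 (k=11, w=8) -> covered: B1=F, B2=S, B3=T, B5=T, B5=F, B6=T
#7 (k=7, w=9) -> covered: B1=F, B2=S, B3=T, B5=T, B5=F, B6=F
together the pool reaches 9 outcomes: B1=F, B2=S, B3=T, B3=F, B4=T, B5=T, B5=F, B6=T, B6=F
no size-1 subset reaches all 9 outcomes (best union: 7/9)
at size 2, {1, 3} reaches all 9 outcomes; every lexicographically earlier size-2 subset fails

Answer: 1, 3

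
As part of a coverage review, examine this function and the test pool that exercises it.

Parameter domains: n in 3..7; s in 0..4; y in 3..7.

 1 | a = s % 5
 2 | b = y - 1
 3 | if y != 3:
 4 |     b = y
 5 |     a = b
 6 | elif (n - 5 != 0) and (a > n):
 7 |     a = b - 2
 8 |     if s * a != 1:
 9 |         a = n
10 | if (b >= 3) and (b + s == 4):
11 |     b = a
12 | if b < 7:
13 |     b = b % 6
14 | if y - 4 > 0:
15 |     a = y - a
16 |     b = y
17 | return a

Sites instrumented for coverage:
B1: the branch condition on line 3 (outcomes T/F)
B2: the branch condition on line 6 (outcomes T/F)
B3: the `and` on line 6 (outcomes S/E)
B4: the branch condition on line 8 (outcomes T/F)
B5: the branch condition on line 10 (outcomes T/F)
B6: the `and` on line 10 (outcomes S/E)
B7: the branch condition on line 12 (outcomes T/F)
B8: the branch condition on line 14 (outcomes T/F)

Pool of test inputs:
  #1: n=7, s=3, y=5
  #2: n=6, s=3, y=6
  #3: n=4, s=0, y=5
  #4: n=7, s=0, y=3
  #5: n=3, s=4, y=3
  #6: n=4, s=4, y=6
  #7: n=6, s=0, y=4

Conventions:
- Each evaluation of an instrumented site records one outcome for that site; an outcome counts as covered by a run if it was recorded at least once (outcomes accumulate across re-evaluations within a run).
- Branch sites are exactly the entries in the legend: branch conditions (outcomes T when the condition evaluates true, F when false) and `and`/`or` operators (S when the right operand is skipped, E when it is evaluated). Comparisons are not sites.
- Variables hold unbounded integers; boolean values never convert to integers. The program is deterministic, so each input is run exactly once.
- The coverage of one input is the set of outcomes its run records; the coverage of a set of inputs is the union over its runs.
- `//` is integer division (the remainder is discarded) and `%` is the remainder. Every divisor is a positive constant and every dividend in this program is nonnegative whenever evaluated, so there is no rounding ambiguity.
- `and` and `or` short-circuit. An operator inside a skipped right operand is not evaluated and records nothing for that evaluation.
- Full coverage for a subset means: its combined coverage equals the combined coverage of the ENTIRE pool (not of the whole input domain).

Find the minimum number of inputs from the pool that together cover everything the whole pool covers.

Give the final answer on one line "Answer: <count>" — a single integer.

input #1 (n=7, s=3, y=5): events B1->T, B6->E, B5->F, B7->T, B8->T; covers B1=T, B5=F, B6=E, B7=T, B8=T
input #2 (n=6, s=3, y=6): events B1->T, B6->E, B5->F, B7->T, B8->T; covers B1=T, B5=F, B6=E, B7=T, B8=T
input #3 (n=4, s=0, y=5): events B1->T, B6->E, B5->F, B7->T, B8->T; covers B1=T, B5=F, B6=E, B7=T, B8=T
input #4 (n=7, s=0, y=3): events B1->F, B3->E, B2->F, B6->S, B5->F, B7->T, B8->F; covers B1=F, B2=F, B3=E, B5=F, B6=S, B7=T, B8=F
input #5 (n=3, s=4, y=3): events B1->F, B3->E, B2->T, B4->T, B6->S, B5->F, B7->T, B8->F; covers B1=F, B2=T, B3=E, B4=T, B5=F, B6=S, B7=T, B8=F
input #6 (n=4, s=4, y=6): events B1->T, B6->E, B5->F, B7->T, B8->T; covers B1=T, B5=F, B6=E, B7=T, B8=T
input #7 (n=6, s=0, y=4): events B1->T, B6->E, B5->T, B7->T, B8->F; covers B1=T, B5=T, B6=E, B7=T, B8=F
together the pool reaches 13 outcomes: B1=T, B1=F, B2=T, B2=F, B3=E, B4=T, B5=T, B5=F, B6=S, B6=E, B7=T, B8=T, B8=F
no size-1 subset reaches all 13 outcomes (best union: 8/13)
no size-2 subset reaches all 13 outcomes (best union: 11/13)
no size-3 subset reaches all 13 outcomes (best union: 12/13)
the canonical winner is {1, 4, 5, 7}: size 4, full 13-outcome coverage, earliest index list among size-4 covers

Answer: 4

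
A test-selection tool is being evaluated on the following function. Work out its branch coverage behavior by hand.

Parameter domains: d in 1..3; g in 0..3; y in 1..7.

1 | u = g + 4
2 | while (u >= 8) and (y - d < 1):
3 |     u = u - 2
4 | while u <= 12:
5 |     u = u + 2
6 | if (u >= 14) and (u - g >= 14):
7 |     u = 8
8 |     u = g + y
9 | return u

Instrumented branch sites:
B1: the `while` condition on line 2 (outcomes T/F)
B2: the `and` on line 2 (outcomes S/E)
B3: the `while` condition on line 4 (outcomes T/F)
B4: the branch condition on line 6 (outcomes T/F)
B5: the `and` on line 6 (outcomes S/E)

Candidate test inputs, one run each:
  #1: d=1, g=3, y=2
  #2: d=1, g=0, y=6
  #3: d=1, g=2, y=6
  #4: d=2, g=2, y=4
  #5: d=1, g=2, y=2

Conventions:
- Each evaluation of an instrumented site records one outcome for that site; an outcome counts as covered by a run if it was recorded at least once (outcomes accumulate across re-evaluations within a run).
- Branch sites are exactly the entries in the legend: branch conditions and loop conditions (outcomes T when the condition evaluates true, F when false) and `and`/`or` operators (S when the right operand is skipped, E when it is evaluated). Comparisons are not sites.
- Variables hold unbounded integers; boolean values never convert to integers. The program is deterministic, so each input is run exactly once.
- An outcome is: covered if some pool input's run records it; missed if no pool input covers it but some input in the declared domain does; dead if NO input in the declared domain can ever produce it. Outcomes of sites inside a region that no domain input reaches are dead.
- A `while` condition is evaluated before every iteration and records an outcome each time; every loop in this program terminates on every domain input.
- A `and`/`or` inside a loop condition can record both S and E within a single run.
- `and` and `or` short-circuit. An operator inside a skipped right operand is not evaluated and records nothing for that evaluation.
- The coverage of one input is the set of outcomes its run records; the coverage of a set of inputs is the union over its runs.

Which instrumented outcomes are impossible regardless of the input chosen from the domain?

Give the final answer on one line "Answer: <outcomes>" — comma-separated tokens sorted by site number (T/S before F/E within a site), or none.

sweeping the full domain (84 inputs) for each outcome:
  B1=T: no domain input ever produces it -> dead
  B2=E: no domain input ever produces it -> dead
  reachable outcomes have witnesses, e.g. B1=F (e.g. d=1, g=0, y=1), B2=S (e.g. d=1, g=0, y=1), B3=T (e.g. d=1, g=0, y=1), B3=F (e.g. d=1, g=0, y=1)

Answer: B1=T, B2=E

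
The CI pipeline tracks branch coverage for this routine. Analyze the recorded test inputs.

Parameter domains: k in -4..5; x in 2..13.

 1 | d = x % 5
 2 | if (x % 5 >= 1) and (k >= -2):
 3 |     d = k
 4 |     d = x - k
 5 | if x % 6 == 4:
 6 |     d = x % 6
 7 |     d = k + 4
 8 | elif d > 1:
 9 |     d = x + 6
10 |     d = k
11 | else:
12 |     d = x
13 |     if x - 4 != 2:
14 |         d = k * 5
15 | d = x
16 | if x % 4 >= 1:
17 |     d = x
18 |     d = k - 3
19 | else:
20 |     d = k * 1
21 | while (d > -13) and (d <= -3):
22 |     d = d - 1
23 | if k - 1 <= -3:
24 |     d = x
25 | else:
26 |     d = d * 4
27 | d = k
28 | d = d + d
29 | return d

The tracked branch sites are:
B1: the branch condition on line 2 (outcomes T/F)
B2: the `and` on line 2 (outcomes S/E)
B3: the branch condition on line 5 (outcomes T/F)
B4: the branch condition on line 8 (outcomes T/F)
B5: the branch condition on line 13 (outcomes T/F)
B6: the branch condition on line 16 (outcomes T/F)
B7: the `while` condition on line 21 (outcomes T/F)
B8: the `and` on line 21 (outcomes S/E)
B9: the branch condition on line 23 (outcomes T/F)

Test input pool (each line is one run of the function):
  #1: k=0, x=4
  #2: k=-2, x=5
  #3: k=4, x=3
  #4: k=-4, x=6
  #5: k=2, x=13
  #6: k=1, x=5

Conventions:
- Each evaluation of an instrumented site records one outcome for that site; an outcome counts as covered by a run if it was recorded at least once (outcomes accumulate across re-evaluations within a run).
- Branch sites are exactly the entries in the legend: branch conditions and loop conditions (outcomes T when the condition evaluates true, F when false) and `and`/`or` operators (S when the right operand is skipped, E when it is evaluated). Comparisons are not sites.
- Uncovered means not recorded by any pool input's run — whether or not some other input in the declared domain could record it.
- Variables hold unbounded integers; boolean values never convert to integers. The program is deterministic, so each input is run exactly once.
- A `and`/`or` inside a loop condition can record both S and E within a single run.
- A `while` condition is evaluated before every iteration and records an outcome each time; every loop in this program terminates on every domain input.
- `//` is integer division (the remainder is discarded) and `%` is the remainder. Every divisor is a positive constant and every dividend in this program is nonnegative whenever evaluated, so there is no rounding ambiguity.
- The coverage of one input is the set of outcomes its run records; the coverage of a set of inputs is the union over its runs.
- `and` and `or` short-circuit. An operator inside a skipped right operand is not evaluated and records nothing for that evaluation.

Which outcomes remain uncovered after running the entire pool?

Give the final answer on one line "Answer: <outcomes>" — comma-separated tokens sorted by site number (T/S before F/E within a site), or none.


#1 (k=0, x=4) -> B2->E, B1->T, B3->T, B6->F, B8->E, B7->F, B9->F; covered: B1=T, B2=E, B3=T, B6=F, B7=F, B8=E, B9=F
#2 (k=-2, x=5) -> B2->S, B1->F, B3->F, B4->F, B5->T, B6->T, B8->E, B7->T, B8->E, B7->T, B8->E, B7->T, B8->E, B7->T, ...; covered: B1=F, B2=S, B3=F, B4=F, B5=T, B6=T, B7=T, B7=F, B8=S, B8=E, B9=T
#3 (k=4, x=3) -> B2->E, B1->T, B3->F, B4->F, B5->T, B6->T, B8->E, B7->F, B9->F; covered: B1=T, B2=E, B3=F, B4=F, B5=T, B6=T, B7=F, B8=E, B9=F
#4 (k=-4, x=6) -> B2->E, B1->F, B3->F, B4->F, B5->F, B6->T, B8->E, B7->T, B8->E, B7->T, B8->E, B7->T, B8->E, B7->T, ...; covered: B1=F, B2=E, B3=F, B4=F, B5=F, B6=T, B7=T, B7=F, B8=S, B8=E, B9=T
#5 (k=2, x=13) -> B2->E, B1->T, B3->F, B4->T, B6->T, B8->E, B7->F, B9->F; covered: B1=T, B2=E, B3=F, B4=T, B6=T, B7=F, B8=E, B9=F
#6 (k=1, x=5) -> B2->S, B1->F, B3->F, B4->F, B5->T, B6->T, B8->E, B7->F, B9->F; covered: B1=F, B2=S, B3=F, B4=F, B5=T, B6=T, B7=F, B8=E, B9=F
union over the pool: B1=T, B1=F, B2=S, B2=E, B3=T, B3=F, B4=T, B4=F, B5=T, B5=F, B6=T, B6=F, B7=T, B7=F, B8=S, B8=E, B9=T, B9=F
uncovered (0 of 18): none
Answer: none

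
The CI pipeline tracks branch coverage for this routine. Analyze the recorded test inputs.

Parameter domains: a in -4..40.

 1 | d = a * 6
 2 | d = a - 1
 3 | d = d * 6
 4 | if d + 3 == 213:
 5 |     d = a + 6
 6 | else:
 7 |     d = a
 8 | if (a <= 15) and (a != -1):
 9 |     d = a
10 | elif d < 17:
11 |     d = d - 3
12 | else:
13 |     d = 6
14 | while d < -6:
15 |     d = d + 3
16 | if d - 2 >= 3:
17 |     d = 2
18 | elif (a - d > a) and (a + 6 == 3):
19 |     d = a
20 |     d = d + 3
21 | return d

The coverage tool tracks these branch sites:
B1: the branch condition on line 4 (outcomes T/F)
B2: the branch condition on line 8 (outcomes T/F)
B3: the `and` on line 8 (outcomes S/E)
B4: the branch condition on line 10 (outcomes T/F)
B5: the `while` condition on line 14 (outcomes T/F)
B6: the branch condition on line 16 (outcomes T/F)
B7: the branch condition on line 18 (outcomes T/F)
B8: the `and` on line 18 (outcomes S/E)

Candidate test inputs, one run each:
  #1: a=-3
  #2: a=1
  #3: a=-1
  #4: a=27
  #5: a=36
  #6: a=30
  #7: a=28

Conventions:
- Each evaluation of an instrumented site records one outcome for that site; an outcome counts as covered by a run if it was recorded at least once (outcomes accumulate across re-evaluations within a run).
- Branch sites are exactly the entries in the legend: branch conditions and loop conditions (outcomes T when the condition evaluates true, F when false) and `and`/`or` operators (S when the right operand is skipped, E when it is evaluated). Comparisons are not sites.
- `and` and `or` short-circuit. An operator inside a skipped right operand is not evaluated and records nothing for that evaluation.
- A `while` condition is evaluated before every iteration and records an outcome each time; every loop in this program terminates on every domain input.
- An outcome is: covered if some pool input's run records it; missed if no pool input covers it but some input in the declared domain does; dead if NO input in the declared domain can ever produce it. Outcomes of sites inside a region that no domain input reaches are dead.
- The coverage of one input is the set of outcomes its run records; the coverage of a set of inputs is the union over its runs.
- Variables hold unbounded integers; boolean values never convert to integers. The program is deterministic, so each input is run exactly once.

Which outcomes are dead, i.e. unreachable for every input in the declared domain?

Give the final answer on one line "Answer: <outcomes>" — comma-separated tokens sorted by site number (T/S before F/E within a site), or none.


checking every outcome against all 45 domain inputs:
  B5=T: never recorded by any domain input -> dead
  reachable outcomes have witnesses, e.g. B1=T (e.g. a=36), B1=F (e.g. a=-4), B2=T (e.g. a=-4), B2=F (e.g. a=-1)
Answer: B5=T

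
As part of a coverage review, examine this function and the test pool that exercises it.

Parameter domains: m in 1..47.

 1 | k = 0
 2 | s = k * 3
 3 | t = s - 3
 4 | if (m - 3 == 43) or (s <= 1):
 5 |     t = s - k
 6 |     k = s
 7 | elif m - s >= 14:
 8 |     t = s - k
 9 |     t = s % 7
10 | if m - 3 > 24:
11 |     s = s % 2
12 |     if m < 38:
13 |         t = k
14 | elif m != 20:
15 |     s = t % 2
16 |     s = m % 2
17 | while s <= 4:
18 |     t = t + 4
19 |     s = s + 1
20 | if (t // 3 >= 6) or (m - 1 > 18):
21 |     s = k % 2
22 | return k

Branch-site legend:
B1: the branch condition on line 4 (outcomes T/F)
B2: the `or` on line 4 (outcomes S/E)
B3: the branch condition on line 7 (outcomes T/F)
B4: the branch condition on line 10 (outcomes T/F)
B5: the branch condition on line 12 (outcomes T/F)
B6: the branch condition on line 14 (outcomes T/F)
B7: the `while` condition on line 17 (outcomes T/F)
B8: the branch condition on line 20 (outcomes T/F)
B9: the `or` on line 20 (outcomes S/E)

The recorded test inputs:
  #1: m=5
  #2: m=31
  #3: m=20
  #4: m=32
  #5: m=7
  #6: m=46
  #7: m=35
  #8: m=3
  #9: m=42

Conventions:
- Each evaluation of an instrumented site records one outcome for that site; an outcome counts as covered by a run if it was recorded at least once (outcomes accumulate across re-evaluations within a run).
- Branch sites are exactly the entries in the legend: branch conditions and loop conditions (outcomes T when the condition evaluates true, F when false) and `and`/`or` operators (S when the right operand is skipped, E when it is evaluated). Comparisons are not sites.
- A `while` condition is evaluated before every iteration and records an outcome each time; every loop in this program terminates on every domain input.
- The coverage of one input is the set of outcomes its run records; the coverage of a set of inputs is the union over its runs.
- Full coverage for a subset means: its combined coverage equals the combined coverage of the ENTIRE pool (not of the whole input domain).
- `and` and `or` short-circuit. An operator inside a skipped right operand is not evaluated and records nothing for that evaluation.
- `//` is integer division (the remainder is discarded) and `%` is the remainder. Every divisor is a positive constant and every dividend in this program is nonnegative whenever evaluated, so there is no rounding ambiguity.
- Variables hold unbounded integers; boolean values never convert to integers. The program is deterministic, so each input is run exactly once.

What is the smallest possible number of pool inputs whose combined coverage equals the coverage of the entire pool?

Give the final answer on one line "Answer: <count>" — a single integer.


test 1 (m=5) hits B1=T, B2=E, B4=F, B6=T, B7=T, B7=F, B8=F, B9=E
test 2 (m=31) hits B1=T, B2=E, B4=T, B5=T, B7=T, B7=F, B8=T, B9=S
test 3 (m=20) hits B1=T, B2=E, B4=F, B6=F, B7=T, B7=F, B8=T, B9=S
test 4 (m=32) hits B1=T, B2=E, B4=T, B5=T, B7=T, B7=F, B8=T, B9=S
test 5 (m=7) hits B1=T, B2=E, B4=F, B6=T, B7=T, B7=F, B8=F, B9=E
test 6 (m=46) hits B1=T, B2=S, B4=T, B5=F, B7=T, B7=F, B8=T, B9=S
test 7 (m=35) hits B1=T, B2=E, B4=T, B5=T, B7=T, B7=F, B8=T, B9=S
test 8 (m=3) hits B1=T, B2=E, B4=F, B6=T, B7=T, B7=F, B8=F, B9=E
test 9 (m=42) hits B1=T, B2=E, B4=T, B5=F, B7=T, B7=F, B8=T, B9=S
union over all inputs: B1=T, B2=S, B2=E, B4=T, B4=F, B5=T, B5=F, B6=T, B6=F, B7=T, B7=F, B8=T, B8=F, B9=S, B9=E (15 outcomes)
no size-1 subset reaches all 15 outcomes (best union: 8/15)
no size-2 subset reaches all 15 outcomes (best union: 13/15)
no size-3 subset reaches all 15 outcomes (best union: 14/15)
at size 4, {1, 2, 3, 6} reaches all 15 outcomes; every lexicographically earlier size-4 subset fails
Answer: 4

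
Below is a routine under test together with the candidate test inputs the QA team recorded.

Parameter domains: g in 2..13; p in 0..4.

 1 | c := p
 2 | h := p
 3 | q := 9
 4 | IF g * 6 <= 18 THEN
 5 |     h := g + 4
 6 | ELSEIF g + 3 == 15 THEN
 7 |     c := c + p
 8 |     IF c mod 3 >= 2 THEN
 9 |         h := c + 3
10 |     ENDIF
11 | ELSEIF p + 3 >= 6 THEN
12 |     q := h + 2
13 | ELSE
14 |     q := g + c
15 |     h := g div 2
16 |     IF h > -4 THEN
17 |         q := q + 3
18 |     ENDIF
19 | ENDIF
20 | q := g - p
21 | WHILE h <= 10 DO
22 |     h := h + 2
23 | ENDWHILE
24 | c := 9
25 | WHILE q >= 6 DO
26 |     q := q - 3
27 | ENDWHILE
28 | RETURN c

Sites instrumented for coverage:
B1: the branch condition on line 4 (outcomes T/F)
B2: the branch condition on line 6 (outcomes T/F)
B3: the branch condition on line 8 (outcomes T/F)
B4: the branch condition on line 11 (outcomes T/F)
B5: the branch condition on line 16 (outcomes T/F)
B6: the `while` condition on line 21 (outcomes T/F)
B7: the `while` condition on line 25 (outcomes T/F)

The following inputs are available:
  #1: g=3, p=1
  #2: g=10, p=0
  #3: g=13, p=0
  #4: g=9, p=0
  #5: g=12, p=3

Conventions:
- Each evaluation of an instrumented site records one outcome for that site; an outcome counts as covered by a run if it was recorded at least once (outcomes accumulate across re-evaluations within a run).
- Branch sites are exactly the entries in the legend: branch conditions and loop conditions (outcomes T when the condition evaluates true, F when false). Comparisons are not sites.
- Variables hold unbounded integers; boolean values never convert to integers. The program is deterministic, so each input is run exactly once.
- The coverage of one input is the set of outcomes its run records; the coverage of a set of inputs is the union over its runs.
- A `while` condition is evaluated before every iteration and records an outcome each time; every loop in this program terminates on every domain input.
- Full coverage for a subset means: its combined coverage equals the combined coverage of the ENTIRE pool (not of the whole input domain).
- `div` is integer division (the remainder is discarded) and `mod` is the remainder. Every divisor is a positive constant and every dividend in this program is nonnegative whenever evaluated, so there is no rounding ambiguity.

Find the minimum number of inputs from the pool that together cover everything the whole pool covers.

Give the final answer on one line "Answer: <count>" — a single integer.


#1 (g=3, p=1) -> covered: B1=T, B6=T, B6=F, B7=F
#2 (g=10, p=0) -> covered: B1=F, B2=F, B4=F, B5=T, B6=T, B6=F, B7=T, B7=F
#3 (g=13, p=0) -> covered: B1=F, B2=F, B4=F, B5=T, B6=T, B6=F, B7=T, B7=F
#4 (g=9, p=0) -> covered: B1=F, B2=F, B4=F, B5=T, B6=T, B6=F, B7=T, B7=F
#5 (g=12, p=3) -> covered: B1=F, B2=T, B3=F, B6=T, B6=F, B7=T, B7=F
together the pool reaches 11 outcomes: B1=T, B1=F, B2=T, B2=F, B3=F, B4=F, B5=T, B6=T, B6=F, B7=T, B7=F
size 1 is not enough: best union over all size-1 subsets is 8/11
size 2 is not enough: best union over all size-2 subsets is 10/11
the canonical winner is {1, 2, 5}: size 3, full 11-outcome coverage, earliest index list among size-3 covers
Answer: 3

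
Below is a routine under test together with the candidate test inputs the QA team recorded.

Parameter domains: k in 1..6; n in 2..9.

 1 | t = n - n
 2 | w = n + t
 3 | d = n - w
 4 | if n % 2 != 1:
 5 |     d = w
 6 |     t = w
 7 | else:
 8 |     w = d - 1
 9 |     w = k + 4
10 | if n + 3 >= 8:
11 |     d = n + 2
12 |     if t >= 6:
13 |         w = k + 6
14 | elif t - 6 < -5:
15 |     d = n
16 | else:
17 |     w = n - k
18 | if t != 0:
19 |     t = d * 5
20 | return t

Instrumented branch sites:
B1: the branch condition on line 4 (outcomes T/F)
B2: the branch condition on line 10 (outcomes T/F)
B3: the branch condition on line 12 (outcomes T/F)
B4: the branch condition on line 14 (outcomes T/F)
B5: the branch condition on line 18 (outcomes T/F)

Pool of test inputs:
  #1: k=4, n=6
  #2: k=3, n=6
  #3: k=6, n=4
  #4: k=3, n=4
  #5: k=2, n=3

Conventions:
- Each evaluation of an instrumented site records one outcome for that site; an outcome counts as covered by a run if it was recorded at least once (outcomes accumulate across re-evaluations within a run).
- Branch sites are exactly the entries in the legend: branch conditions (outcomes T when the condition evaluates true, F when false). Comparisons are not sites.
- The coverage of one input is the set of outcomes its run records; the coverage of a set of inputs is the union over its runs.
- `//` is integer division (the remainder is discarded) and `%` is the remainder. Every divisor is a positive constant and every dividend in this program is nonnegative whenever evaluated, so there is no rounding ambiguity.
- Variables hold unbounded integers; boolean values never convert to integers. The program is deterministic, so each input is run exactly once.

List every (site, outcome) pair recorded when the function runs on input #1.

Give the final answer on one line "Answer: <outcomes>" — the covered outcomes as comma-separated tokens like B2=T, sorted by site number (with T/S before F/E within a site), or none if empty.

Running input #1 (k=4, n=6), event by event:
  B1->T, B2->T, B3->T, B5->T
as a set, this run covers: B1=T, B2=T, B3=T, B5=T

Answer: B1=T, B2=T, B3=T, B5=T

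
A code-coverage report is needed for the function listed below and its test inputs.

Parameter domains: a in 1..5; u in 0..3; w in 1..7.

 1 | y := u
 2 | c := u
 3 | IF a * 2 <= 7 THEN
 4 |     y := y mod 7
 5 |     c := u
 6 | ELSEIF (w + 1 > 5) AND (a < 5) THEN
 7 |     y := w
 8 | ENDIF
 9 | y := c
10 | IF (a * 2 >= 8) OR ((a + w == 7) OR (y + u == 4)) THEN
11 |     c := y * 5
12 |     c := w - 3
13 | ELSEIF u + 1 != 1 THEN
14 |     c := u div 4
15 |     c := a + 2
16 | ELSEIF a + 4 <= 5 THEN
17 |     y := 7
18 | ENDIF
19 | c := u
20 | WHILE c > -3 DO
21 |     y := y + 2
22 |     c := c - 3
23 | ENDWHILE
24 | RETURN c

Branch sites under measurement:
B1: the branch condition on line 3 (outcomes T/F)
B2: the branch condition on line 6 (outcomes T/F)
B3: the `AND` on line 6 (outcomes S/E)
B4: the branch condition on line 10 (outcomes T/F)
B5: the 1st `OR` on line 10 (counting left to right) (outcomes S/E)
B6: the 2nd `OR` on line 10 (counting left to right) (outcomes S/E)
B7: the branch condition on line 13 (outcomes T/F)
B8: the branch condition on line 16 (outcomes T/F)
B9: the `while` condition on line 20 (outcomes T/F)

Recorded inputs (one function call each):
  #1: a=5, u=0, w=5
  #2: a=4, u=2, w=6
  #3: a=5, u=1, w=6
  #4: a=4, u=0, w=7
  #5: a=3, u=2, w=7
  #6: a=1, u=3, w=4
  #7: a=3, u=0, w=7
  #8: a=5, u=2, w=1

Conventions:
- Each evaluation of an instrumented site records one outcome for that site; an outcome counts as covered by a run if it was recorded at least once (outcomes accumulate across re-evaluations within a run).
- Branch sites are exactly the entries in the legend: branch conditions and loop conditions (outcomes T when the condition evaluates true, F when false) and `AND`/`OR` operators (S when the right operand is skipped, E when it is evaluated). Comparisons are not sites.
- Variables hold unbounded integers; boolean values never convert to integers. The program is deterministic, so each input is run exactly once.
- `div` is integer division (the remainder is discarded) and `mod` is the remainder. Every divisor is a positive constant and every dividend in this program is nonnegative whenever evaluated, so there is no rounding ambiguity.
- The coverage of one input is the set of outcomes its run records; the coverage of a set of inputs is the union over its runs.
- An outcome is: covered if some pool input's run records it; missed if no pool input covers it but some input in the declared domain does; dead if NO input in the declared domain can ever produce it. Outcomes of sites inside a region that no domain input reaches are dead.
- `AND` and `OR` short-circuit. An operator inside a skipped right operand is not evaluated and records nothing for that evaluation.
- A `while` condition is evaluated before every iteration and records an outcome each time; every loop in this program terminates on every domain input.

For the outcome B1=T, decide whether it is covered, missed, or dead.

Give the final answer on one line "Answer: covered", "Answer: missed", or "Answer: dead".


B1=T is recorded by pool input(s) 5, 6, 7 -> covered
Answer: covered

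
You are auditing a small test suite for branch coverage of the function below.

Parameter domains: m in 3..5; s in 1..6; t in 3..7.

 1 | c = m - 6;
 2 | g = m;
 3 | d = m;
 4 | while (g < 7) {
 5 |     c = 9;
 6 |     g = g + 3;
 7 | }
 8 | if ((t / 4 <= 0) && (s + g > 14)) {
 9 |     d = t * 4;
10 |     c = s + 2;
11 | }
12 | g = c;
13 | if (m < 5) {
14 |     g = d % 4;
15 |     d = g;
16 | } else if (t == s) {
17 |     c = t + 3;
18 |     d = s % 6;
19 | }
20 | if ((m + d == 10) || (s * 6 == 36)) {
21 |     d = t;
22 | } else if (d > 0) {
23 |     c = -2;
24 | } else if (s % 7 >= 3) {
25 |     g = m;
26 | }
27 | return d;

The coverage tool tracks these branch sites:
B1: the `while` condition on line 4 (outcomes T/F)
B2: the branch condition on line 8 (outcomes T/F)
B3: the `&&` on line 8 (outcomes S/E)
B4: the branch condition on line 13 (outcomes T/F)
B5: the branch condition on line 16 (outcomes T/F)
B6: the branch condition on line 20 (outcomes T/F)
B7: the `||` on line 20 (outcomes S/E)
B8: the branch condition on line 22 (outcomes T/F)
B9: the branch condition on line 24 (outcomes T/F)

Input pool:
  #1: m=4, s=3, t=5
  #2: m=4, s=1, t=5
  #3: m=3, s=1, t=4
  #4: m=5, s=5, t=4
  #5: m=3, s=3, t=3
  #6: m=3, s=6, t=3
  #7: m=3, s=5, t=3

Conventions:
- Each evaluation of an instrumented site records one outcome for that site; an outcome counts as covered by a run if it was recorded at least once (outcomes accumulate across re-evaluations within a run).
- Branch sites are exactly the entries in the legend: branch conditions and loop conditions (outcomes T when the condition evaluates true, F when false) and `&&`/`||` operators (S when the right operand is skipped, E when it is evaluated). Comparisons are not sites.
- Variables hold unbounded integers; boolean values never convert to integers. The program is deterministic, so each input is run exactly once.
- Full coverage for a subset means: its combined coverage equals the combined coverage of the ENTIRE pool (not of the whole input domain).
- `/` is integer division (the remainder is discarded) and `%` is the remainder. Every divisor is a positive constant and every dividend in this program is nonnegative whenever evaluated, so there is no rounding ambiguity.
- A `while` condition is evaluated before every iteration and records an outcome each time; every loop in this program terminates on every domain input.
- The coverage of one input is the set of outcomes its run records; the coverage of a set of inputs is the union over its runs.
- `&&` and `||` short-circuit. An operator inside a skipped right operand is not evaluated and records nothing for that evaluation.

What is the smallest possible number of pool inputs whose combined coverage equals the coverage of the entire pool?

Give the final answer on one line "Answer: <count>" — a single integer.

input #1 (m=4, s=3, t=5): events B1->T, B1->F, B3->S, B2->F, B4->T, B7->E, B6->F, B8->F, B9->T; covers B1=T, B1=F, B2=F, B3=S, B4=T, B6=F, B7=E, B8=F, B9=T
input #2 (m=4, s=1, t=5): events B1->T, B1->F, B3->S, B2->F, B4->T, B7->E, B6->F, B8->F, B9->F; covers B1=T, B1=F, B2=F, B3=S, B4=T, B6=F, B7=E, B8=F, B9=F
input #3 (m=3, s=1, t=4): events B1->T, B1->T, B1->F, B3->S, B2->F, B4->T, B7->E, B6->F, B8->T; covers B1=T, B1=F, B2=F, B3=S, B4=T, B6=F, B7=E, B8=T
input #4 (m=5, s=5, t=4): events B1->T, B1->F, B3->S, B2->F, B4->F, B5->F, B7->S, B6->T; covers B1=T, B1=F, B2=F, B3=S, B4=F, B5=F, B6=T, B7=S
input #5 (m=3, s=3, t=3): events B1->T, B1->T, B1->F, B3->E, B2->F, B4->T, B7->E, B6->F, B8->T; covers B1=T, B1=F, B2=F, B3=E, B4=T, B6=F, B7=E, B8=T
input #6 (m=3, s=6, t=3): events B1->T, B1->T, B1->F, B3->E, B2->T, B4->T, B7->E, B6->T; covers B1=T, B1=F, B2=T, B3=E, B4=T, B6=T, B7=E
input #7 (m=3, s=5, t=3): events B1->T, B1->T, B1->F, B3->E, B2->F, B4->T, B7->E, B6->F, B8->T; covers B1=T, B1=F, B2=F, B3=E, B4=T, B6=F, B7=E, B8=T
pool-wide coverage (17 outcomes): B1=T, B1=F, B2=T, B2=F, B3=S, B3=E, B4=T, B4=F, B5=F, B6=T, B6=F, B7=S, B7=E, B8=T, B8=F, B9=T, B9=F
checked all size-1 subsets: none covers 17 outcomes (max 9/17)
checked all size-2 subsets: none covers 17 outcomes (max 13/17)
checked all size-3 subsets: none covers 17 outcomes (max 15/17)
checked all size-4 subsets: none covers 17 outcomes (max 16/17)
size 5: inputs {1, 2, 3, 4, 6} cover all 17 outcomes, and no lexicographically smaller subset of this size does

Answer: 5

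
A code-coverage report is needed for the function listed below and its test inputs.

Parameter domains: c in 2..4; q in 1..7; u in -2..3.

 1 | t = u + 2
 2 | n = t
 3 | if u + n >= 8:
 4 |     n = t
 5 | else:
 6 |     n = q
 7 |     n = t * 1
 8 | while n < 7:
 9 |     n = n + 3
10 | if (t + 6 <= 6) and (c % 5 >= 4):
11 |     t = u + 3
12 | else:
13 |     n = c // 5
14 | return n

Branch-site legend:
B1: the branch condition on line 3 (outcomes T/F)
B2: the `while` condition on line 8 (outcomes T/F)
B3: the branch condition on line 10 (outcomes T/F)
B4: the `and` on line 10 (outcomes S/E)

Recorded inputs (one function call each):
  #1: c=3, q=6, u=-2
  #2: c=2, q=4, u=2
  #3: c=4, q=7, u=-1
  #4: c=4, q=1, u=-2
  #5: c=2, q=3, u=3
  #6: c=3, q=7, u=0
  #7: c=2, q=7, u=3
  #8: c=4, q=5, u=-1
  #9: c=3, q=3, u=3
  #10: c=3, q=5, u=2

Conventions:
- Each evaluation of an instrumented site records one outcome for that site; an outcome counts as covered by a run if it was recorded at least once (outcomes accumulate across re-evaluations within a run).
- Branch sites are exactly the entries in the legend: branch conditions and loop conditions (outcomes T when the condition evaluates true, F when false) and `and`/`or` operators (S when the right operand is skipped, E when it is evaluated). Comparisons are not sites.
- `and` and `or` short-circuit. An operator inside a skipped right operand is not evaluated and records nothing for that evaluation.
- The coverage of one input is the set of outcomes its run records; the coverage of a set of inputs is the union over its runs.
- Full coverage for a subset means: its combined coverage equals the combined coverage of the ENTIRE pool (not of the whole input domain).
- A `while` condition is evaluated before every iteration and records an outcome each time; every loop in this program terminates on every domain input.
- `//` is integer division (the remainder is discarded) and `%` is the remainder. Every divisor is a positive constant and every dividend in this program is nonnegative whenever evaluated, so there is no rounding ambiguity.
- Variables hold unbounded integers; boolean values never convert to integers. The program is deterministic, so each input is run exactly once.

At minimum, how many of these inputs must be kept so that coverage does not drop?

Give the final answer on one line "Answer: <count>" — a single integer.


#1 (c=3, q=6, u=-2) -> covered: B1=F, B2=T, B2=F, B3=F, B4=E
#2 (c=2, q=4, u=2) -> covered: B1=F, B2=T, B2=F, B3=F, B4=S
#3 (c=4, q=7, u=-1) -> covered: B1=F, B2=T, B2=F, B3=F, B4=S
#4 (c=4, q=1, u=-2) -> covered: B1=F, B2=T, B2=F, B3=T, B4=E
#5 (c=2, q=3, u=3) -> covered: B1=T, B2=T, B2=F, B3=F, B4=S
#6 (c=3, q=7, u=0) -> covered: B1=F, B2=T, B2=F, B3=F, B4=S
#7 (c=2, q=7, u=3) -> covered: B1=T, B2=T, B2=F, B3=F, B4=S
#8 (c=4, q=5, u=-1) -> covered: B1=F, B2=T, B2=F, B3=F, B4=S
#9 (c=3, q=3, u=3) -> covered: B1=T, B2=T, B2=F, B3=F, B4=S
#10 (c=3, q=5, u=2) -> covered: B1=F, B2=T, B2=F, B3=F, B4=S
together the pool reaches 8 outcomes: B1=T, B1=F, B2=T, B2=F, B3=T, B3=F, B4=S, B4=E
no size-1 subset reaches all 8 outcomes (best union: 5/8)
inputs {4, 5} (size 2) cover everything; no size-2 subset with a lexicographically smaller index list covers all 8
Answer: 2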